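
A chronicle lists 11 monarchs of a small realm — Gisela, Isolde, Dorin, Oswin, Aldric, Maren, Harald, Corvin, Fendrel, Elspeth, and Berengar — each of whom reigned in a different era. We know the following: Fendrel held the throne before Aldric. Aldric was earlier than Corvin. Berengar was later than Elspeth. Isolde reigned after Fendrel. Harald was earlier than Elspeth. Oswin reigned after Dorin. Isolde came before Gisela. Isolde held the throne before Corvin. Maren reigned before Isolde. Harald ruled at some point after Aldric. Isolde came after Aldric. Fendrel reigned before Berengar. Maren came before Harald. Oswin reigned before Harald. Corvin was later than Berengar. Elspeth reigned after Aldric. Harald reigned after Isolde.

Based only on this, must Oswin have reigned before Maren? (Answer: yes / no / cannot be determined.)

No chain of stated constraints runs from Oswin to Maren, and none runs from Maren to Oswin either.
So the relative order of Oswin and Maren is not fixed by the given facts.

cannot be determined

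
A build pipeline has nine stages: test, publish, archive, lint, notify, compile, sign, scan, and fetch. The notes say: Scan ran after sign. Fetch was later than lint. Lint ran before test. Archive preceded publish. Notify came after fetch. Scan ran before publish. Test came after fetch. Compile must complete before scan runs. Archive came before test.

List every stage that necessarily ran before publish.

Directly stated before publish: archive and scan.
Compile reaches publish via compile → scan → publish.
Sign reaches publish via sign → scan → publish.
No chain forces test (or any of the others) ahead of publish.

archive, compile, scan, sign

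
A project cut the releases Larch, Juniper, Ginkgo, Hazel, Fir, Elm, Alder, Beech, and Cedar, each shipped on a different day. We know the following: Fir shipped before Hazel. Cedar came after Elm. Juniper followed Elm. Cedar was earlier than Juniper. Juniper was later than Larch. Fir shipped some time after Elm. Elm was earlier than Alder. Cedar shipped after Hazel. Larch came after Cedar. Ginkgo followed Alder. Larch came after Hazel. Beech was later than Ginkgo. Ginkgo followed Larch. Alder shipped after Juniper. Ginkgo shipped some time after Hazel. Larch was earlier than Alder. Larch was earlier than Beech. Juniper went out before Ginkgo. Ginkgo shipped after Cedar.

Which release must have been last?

Beech

Every other release has a chain of constraints placing it before Beech, so Beech is last.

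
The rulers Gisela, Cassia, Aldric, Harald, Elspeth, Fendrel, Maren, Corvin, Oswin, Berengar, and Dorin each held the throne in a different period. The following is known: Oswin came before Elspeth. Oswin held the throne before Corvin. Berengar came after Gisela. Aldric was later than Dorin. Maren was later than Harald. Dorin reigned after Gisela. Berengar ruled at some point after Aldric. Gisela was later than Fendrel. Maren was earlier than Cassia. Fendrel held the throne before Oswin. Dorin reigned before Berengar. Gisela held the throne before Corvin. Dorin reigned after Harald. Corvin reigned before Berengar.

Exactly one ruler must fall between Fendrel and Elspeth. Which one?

Tracing the constraints gives Fendrel → Oswin → Elspeth, so Oswin sits after Fendrel and before Elspeth.
No other ruler is forced both after Fendrel and before Elspeth.

Oswin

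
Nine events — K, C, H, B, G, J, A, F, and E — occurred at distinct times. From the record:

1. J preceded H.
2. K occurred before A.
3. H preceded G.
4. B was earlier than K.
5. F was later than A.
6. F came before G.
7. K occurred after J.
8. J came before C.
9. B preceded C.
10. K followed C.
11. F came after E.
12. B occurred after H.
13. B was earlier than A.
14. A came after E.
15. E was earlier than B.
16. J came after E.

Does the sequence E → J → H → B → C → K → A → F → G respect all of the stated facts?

yes

Check each stated constraint against the proposed order — e.g. H is ahead of G; E is ahead of F. Every pair is in the required order; nothing is violated.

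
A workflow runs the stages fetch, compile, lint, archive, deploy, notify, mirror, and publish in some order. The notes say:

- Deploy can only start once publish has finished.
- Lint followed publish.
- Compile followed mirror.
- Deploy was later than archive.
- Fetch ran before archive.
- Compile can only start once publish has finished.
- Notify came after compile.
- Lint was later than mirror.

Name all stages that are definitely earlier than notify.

Directly stated before notify: compile.
Mirror reaches notify via mirror → compile → notify.
Publish reaches notify via publish → compile → notify.
No chain forces deploy (or any of the others) ahead of notify.

compile, mirror, publish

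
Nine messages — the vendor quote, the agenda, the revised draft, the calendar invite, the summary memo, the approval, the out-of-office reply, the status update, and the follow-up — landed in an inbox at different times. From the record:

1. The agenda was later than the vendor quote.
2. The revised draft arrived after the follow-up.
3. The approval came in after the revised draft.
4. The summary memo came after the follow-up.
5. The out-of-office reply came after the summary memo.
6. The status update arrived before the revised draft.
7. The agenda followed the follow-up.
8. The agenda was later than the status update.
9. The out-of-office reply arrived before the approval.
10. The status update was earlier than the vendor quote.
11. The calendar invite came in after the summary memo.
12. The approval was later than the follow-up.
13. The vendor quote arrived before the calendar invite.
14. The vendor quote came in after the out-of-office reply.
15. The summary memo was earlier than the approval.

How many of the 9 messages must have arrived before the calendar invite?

5

Directly stated before the calendar invite: the summary memo and the vendor quote.
The follow-up reaches the calendar invite via the follow-up → the summary memo → the calendar invite.
The out-of-office reply reaches the calendar invite via the out-of-office reply → the vendor quote → the calendar invite.
The status update reaches the calendar invite via the status update → the vendor quote → the calendar invite.
No chain forces the revised draft (or any of the others) ahead of the calendar invite.
That's the follow-up, the out-of-office reply, the status update, the summary memo, and the vendor quote — 5 in all.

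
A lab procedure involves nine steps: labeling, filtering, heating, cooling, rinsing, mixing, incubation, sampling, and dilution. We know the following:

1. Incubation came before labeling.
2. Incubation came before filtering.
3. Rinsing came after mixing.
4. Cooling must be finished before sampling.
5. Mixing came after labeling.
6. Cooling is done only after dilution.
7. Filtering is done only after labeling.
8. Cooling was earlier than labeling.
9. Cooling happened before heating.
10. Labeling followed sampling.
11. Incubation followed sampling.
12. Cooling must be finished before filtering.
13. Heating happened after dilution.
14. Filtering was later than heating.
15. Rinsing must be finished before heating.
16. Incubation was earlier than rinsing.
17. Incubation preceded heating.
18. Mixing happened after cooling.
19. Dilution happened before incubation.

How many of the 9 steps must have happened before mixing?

Directly stated before mixing: cooling and labeling.
Dilution reaches mixing via dilution → cooling → mixing.
Incubation reaches mixing via incubation → labeling → mixing.
Sampling reaches mixing via sampling → labeling → mixing.
No chain forces rinsing (or any of the others) ahead of mixing.
That's cooling, dilution, incubation, labeling, and sampling — 5 in all.

5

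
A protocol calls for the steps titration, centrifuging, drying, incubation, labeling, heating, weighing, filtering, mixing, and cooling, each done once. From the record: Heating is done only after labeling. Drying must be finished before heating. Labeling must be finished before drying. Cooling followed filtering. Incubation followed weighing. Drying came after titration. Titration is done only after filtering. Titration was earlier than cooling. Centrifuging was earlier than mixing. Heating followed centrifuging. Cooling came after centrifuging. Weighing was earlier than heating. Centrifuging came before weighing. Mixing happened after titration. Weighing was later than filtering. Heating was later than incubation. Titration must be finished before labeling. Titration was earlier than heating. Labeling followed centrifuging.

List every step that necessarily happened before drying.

Directly stated before drying: labeling and titration.
Centrifuging reaches drying via centrifuging → labeling → drying.
Filtering reaches drying via filtering → titration → drying.
No chain forces weighing (or any of the others) ahead of drying.

centrifuging, filtering, labeling, titration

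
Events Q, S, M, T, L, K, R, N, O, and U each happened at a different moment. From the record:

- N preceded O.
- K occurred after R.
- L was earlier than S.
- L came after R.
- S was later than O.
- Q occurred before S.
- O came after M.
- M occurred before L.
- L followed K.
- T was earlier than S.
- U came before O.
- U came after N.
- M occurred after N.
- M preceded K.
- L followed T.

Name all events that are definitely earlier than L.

Directly stated before L: K, M, R, and T.
N reaches L via N → M → L.

K, M, N, R, T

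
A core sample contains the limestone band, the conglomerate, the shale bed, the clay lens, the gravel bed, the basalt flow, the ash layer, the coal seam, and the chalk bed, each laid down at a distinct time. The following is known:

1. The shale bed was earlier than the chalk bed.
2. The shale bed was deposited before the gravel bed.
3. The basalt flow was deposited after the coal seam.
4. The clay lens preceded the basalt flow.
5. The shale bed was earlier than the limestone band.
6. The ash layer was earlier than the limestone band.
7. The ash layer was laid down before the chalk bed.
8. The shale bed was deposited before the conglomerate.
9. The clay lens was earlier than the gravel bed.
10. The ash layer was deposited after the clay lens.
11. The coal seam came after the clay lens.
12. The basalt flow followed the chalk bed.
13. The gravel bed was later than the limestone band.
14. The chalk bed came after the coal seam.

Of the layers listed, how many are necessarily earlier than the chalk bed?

4

Directly stated before the chalk bed: the ash layer, the coal seam, and the shale bed.
The clay lens reaches the chalk bed via the clay lens → the ash layer → the chalk bed.
No chain forces the conglomerate (or any of the others) ahead of the chalk bed.
That's the ash layer, the clay lens, the coal seam, and the shale bed — 4 in all.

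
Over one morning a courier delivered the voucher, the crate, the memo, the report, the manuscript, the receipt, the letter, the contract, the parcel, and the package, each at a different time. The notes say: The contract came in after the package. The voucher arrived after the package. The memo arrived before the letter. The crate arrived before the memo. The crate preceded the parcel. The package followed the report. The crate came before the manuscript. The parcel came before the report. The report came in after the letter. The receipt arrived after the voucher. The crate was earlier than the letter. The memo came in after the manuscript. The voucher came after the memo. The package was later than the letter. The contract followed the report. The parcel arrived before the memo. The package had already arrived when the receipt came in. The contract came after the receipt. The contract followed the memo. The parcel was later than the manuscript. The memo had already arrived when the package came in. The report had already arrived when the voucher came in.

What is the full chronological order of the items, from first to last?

the crate, the manuscript, the parcel, the memo, the letter, the report, the package, the voucher, the receipt, the contract

The constraints fix every adjacent pair, so only one ordering works:
the crate → the manuscript → the parcel → the memo → the letter → the report → the package → the voucher → the receipt → the contract.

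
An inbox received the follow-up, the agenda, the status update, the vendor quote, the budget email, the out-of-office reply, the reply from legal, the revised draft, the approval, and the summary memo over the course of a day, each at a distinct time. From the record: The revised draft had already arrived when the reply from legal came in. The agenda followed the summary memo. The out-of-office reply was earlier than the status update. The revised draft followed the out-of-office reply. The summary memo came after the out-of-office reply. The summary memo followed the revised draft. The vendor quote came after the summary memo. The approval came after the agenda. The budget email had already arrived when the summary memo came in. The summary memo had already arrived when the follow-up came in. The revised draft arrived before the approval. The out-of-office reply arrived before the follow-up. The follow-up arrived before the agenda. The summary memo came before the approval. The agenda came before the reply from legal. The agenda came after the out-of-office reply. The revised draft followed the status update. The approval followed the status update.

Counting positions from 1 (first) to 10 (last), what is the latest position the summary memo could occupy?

5

The summary memo must come before the agenda, the approval, the follow-up, the reply from legal, and the vendor quote — 5 messages forced after it.
Everything else can be placed before the summary memo in some valid order, so the summary memo can sit as late as position 10 − 5 = 5.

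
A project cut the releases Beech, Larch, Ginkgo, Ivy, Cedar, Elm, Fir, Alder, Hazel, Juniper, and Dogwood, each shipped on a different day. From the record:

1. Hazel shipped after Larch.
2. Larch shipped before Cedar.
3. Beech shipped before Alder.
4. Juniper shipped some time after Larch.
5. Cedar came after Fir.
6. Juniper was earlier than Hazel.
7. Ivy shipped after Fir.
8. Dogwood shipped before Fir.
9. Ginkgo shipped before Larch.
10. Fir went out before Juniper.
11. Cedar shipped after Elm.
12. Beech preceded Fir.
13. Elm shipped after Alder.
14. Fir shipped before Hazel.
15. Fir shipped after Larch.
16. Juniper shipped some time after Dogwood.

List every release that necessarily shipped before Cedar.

Alder, Beech, Dogwood, Elm, Fir, Ginkgo, Larch

Directly stated before Cedar: Elm, Fir, and Larch.
Alder reaches Cedar via Alder → Elm → Cedar.
Beech reaches Cedar via Beech → Fir → Cedar.
Dogwood reaches Cedar via Dogwood → Fir → Cedar.
Likewise Ginkgo reaches Cedar by chaining the stated constraints.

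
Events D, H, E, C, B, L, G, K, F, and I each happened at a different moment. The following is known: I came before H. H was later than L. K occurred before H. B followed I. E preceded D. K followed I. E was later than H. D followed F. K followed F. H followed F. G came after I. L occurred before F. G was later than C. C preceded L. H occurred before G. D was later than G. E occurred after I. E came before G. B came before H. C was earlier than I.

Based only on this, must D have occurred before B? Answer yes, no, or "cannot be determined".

no

Tracing the constraints gives B → H → G → D, so B must come before D.
That means D cannot be before B.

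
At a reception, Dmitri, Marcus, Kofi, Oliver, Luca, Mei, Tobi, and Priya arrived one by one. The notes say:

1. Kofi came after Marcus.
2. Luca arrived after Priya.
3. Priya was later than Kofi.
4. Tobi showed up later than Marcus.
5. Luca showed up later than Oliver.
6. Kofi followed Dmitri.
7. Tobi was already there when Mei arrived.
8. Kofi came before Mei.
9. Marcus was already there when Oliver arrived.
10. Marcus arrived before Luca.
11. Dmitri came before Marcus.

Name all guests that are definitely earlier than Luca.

Directly stated before Luca: Marcus, Oliver, and Priya.
Dmitri reaches Luca via Dmitri → Marcus → Luca.
Kofi reaches Luca via Kofi → Priya → Luca.
No chain forces Tobi (or any of the others) ahead of Luca.

Dmitri, Kofi, Marcus, Oliver, Priya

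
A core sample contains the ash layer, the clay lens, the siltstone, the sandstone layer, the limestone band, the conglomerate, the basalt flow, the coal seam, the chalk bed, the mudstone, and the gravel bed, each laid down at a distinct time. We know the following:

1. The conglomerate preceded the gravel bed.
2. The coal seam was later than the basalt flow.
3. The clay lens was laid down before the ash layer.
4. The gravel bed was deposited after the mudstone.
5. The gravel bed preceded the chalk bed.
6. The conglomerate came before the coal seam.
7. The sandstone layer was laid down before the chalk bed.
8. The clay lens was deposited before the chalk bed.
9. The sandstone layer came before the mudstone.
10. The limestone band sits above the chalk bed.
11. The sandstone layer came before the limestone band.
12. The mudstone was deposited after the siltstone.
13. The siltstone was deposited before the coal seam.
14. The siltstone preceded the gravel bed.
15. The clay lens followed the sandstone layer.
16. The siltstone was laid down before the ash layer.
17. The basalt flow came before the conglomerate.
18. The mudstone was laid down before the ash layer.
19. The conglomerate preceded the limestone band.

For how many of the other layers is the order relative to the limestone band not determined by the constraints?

2

Forced before the limestone band: the basalt flow, the chalk bed, the clay lens, the conglomerate, the gravel bed, the mudstone, the sandstone layer, and the siltstone.
That leaves the ash layer and the coal seam with no forced order relative to the limestone band — 2.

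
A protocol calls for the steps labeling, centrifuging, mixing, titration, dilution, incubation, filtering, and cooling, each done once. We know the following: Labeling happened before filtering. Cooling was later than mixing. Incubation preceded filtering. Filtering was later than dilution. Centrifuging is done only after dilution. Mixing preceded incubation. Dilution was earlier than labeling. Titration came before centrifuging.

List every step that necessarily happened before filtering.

Directly stated before filtering: dilution, incubation, and labeling.
Mixing reaches filtering via mixing → incubation → filtering.
No chain forces titration (or any of the others) ahead of filtering.

dilution, incubation, labeling, mixing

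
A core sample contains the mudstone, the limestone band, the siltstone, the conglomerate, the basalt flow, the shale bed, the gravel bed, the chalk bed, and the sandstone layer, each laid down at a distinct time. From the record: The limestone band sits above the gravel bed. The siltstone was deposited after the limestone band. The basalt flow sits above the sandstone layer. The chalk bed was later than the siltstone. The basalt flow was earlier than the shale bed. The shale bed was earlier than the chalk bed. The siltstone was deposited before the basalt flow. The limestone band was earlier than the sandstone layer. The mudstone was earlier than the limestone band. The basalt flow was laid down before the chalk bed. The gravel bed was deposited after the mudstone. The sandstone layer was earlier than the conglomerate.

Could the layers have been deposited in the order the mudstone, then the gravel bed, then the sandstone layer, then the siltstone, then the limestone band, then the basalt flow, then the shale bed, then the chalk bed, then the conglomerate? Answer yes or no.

The constraints require the limestone band before the sandstone layer, but in the proposed sequence the sandstone layer appears ahead of the limestone band. That one violation is enough.

no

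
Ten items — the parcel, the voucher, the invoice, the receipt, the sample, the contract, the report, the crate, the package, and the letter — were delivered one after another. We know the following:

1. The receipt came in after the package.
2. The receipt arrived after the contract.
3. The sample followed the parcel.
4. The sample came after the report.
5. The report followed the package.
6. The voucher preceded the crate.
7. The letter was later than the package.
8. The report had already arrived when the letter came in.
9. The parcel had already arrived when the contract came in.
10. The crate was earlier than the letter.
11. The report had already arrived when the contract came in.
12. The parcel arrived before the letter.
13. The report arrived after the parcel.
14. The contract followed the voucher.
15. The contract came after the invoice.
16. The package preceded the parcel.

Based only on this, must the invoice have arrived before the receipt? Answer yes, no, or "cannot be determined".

Chain the constraints: the invoice → the contract → the receipt. Each link is directly stated, so the invoice comes before the receipt.

yes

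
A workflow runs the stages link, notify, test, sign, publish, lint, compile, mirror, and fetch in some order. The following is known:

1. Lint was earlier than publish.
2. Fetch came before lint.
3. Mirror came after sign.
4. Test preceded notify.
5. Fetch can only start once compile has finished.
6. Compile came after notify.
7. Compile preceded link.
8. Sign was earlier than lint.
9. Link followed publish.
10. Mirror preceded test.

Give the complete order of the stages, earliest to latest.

sign, mirror, test, notify, compile, fetch, lint, publish, link

The constraints fix every adjacent pair, so only one ordering works:
sign → mirror → test → notify → compile → fetch → lint → publish → link.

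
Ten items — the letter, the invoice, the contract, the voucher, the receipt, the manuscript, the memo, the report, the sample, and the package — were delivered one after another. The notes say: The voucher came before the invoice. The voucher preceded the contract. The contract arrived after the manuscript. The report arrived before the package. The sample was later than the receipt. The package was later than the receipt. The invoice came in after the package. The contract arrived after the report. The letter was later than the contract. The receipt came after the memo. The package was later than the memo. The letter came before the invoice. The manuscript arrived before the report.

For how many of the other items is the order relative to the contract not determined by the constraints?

Forced before the contract: the manuscript, the report, and the voucher; forced after the contract: the invoice and the letter.
That leaves the memo, the package, the receipt, and the sample with no forced order relative to the contract — 4.

4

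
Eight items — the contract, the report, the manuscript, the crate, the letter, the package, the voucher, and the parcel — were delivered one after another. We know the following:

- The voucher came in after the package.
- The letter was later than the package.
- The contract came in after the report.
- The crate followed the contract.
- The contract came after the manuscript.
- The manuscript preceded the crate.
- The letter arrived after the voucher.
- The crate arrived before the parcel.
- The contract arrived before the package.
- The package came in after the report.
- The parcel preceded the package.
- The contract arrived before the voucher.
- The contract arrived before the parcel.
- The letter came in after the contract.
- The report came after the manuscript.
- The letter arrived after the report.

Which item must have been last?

the letter

Every other item has a chain of constraints placing it before the letter, so the letter is last.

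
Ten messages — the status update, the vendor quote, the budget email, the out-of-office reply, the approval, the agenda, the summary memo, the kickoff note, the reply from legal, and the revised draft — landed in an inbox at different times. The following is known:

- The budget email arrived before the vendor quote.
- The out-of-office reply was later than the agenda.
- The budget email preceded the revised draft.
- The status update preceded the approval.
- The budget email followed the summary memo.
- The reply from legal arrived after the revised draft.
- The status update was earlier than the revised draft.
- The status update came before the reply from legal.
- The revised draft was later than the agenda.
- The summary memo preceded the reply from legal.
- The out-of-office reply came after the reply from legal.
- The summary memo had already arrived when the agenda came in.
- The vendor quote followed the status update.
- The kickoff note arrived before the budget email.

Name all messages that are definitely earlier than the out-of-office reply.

the agenda, the budget email, the kickoff note, the reply from legal, the revised draft, the status update, the summary memo

Directly stated before the out-of-office reply: the agenda and the reply from legal.
The budget email reaches the out-of-office reply via the budget email → the revised draft → the reply from legal → the out-of-office reply.
The kickoff note reaches the out-of-office reply via the kickoff note → the budget email → the revised draft → the reply from legal → the out-of-office reply.
The revised draft reaches the out-of-office reply via the revised draft → the reply from legal → the out-of-office reply.
Likewise the status update and the summary memo each reach the out-of-office reply by chaining the stated constraints.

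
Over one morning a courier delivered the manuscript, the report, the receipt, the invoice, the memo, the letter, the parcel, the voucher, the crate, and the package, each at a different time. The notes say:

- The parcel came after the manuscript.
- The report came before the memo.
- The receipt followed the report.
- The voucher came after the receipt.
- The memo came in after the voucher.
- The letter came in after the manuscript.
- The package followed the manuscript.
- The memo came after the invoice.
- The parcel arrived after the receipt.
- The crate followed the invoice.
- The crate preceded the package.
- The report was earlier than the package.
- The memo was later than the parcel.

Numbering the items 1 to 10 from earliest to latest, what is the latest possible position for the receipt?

7

The receipt must come before the memo, the parcel, and the voucher — 3 items forced after it.
Everything else can be placed before the receipt in some valid order, so the receipt can sit as late as position 10 − 3 = 7.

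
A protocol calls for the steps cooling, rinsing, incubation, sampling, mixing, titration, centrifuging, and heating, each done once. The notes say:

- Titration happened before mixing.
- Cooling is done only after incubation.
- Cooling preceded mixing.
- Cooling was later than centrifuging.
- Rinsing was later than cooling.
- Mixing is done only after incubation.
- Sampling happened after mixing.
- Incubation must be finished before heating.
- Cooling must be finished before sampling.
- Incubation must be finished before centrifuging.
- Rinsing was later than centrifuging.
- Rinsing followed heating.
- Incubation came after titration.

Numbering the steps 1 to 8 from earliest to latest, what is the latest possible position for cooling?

Cooling must come before mixing, rinsing, and sampling — 3 steps forced after it.
Everything else can be placed before cooling in some valid order, so cooling can sit as late as position 8 − 3 = 5.

5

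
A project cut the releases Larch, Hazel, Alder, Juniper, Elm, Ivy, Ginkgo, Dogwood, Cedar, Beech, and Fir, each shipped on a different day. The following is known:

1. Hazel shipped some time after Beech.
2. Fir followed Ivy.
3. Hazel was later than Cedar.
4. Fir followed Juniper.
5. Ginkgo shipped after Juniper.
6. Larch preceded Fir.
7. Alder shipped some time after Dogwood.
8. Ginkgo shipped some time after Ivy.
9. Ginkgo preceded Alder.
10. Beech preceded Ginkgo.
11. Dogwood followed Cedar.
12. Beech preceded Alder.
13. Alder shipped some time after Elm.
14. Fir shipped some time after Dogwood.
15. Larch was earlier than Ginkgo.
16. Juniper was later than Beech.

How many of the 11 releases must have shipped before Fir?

Directly stated before Fir: Dogwood, Ivy, Juniper, and Larch.
Beech reaches Fir via Beech → Juniper → Fir.
Cedar reaches Fir via Cedar → Dogwood → Fir.
No chain forces Alder (or any of the others) ahead of Fir.
That's Beech, Cedar, Dogwood, Ivy, Juniper, and Larch — 6 in all.

6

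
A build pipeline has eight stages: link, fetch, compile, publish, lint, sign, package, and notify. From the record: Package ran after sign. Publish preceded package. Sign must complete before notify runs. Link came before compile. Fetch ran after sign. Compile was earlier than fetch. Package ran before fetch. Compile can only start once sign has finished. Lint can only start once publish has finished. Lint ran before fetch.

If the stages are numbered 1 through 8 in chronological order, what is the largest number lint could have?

7

Lint must come before fetch — 1 stage forced after it.
Everything else can be placed before lint in some valid order, so lint can sit as late as position 8 − 1 = 7.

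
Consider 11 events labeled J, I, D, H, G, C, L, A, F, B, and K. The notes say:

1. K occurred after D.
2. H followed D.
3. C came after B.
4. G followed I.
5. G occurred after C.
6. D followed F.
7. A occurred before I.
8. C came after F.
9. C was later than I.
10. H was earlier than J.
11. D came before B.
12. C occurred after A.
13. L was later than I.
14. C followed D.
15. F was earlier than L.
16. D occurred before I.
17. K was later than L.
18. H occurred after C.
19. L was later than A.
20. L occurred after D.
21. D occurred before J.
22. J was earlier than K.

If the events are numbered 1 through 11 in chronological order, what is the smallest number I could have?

A, D, and F must all come before I — 3 forced predecessors.
Nothing else is forced ahead of I, so its earliest slot is position 3 + 1 = 4.

4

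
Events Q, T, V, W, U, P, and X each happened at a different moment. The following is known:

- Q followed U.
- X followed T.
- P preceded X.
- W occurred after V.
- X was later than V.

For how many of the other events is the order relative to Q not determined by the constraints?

5

Forced before Q: U.
That leaves P, T, V, W, and X with no forced order relative to Q — 5.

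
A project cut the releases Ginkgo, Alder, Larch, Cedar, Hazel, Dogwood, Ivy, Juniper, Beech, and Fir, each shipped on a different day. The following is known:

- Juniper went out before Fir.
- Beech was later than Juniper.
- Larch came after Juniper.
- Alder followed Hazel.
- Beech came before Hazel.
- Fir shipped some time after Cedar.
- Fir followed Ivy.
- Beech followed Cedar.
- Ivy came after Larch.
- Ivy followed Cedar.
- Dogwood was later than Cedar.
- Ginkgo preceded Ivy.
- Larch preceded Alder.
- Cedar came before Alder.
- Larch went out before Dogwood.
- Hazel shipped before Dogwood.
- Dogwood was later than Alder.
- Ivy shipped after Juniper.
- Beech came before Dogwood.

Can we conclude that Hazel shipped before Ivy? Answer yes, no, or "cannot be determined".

No chain of stated constraints runs from Hazel to Ivy, and none runs from Ivy to Hazel either.
So the relative order of Hazel and Ivy is not fixed by the given facts.

cannot be determined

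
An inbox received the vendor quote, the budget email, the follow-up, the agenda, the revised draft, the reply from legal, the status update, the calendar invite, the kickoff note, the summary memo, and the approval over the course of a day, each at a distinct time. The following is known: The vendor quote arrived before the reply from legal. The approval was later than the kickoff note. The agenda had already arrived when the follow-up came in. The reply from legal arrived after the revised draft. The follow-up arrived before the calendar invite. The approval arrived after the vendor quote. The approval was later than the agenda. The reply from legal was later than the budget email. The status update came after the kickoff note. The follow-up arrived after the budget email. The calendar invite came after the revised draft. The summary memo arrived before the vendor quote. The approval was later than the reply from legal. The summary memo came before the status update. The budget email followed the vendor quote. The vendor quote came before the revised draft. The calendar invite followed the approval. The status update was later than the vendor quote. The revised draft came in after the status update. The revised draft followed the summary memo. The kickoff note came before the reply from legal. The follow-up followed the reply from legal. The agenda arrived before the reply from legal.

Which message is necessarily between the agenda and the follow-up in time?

the reply from legal

Tracing the constraints gives the agenda → the reply from legal → the follow-up, so the reply from legal sits after the agenda and before the follow-up.
No other message is forced both after the agenda and before the follow-up.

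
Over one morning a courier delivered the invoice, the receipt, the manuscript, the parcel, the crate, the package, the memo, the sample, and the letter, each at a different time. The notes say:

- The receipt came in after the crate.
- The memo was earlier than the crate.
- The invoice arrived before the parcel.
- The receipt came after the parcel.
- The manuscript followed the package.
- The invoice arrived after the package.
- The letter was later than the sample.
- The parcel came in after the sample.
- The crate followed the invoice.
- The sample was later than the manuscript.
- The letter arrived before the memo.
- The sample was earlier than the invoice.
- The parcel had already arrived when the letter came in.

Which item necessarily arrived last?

the receipt

Every other item has a chain of constraints placing it before the receipt, so the receipt is last.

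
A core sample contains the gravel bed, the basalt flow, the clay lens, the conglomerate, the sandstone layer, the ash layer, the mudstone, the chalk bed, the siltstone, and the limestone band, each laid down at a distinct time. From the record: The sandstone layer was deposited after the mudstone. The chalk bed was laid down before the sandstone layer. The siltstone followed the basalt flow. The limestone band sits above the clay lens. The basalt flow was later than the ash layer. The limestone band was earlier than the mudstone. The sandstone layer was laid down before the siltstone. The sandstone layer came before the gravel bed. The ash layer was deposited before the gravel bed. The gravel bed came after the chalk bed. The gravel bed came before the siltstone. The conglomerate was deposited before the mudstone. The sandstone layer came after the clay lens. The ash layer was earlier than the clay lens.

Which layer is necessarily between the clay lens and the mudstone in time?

Tracing the constraints gives the clay lens → the limestone band → the mudstone, so the limestone band sits after the clay lens and before the mudstone.
No other layer is forced both after the clay lens and before the mudstone.

the limestone band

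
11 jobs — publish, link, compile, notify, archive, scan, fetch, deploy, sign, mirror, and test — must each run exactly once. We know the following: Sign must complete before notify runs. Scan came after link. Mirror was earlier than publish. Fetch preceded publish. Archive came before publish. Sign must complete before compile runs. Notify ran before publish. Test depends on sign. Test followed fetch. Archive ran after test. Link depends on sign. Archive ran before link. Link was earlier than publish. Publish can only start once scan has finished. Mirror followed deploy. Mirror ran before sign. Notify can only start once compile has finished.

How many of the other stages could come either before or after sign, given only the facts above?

Forced before sign: deploy and mirror; forced after sign: archive, compile, link, notify, publish, scan, and test.
That leaves fetch with no forced order relative to sign — 1.

1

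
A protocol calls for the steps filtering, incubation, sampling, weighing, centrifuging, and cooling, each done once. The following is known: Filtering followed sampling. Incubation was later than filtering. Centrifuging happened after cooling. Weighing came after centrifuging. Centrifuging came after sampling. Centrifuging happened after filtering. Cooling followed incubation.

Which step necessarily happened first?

sampling

Sampling has a chain of constraints placing it before every other step, so sampling must be first.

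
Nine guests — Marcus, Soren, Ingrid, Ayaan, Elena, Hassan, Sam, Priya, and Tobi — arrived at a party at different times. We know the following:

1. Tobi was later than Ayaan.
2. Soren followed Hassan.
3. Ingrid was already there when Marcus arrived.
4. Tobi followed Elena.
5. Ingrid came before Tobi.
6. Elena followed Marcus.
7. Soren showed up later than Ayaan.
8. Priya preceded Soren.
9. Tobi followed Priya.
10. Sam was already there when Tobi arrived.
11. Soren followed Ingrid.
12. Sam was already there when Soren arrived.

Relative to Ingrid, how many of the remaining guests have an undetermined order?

4

Forced after Ingrid: Elena, Marcus, Soren, and Tobi.
That leaves Ayaan, Hassan, Priya, and Sam with no forced order relative to Ingrid — 4.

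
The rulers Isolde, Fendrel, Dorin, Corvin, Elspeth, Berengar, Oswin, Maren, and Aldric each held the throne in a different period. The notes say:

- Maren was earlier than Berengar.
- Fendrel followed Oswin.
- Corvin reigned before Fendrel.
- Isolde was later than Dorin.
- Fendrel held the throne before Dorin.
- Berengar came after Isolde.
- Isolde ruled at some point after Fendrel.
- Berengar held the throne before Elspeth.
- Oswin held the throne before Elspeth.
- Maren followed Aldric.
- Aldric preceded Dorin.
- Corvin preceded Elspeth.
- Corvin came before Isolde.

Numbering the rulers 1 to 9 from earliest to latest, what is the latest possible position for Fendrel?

5

Fendrel must come before Berengar, Dorin, Elspeth, and Isolde — 4 rulers forced after them.
Everything else can be placed before Fendrel in some valid order, so Fendrel can sit as late as position 9 − 4 = 5.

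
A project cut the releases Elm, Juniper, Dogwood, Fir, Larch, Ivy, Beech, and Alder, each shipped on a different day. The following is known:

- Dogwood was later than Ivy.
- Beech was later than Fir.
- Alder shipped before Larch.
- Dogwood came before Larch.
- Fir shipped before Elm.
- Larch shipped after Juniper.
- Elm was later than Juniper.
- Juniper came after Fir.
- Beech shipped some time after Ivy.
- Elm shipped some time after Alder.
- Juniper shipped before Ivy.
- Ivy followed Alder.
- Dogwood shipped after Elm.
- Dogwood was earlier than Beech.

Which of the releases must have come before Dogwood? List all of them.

Alder, Elm, Fir, Ivy, Juniper

Directly stated before Dogwood: Elm and Ivy.
Alder reaches Dogwood via Alder → Elm → Dogwood.
Fir reaches Dogwood via Fir → Elm → Dogwood.
Juniper reaches Dogwood via Juniper → Elm → Dogwood.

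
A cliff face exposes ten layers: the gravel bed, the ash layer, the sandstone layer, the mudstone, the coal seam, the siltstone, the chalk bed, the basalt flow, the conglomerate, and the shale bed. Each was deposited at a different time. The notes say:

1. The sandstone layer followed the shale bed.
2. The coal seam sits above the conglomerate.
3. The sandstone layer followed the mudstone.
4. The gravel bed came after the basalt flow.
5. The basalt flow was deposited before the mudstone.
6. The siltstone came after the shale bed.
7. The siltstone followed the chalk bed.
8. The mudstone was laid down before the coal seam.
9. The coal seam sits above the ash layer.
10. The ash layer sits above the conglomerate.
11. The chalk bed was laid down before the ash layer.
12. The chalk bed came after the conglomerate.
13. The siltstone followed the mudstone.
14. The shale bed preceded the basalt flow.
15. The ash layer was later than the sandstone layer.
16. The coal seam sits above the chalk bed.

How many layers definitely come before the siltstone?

Directly stated before the siltstone: the chalk bed, the mudstone, and the shale bed.
The basalt flow reaches the siltstone via the basalt flow → the mudstone → the siltstone.
The conglomerate reaches the siltstone via the conglomerate → the chalk bed → the siltstone.
That's the basalt flow, the chalk bed, the conglomerate, the mudstone, and the shale bed — 5 in all.

5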